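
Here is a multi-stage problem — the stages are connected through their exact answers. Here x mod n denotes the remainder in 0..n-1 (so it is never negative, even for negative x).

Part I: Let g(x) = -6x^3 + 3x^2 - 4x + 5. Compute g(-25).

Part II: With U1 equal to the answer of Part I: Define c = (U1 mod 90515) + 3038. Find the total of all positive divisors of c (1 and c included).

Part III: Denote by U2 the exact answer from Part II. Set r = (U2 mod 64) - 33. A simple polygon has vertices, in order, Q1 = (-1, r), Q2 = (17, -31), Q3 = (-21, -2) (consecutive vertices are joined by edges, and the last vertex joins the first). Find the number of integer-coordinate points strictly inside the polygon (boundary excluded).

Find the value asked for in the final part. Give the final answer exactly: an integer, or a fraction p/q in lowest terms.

Part I: -6*(-25)^3 + 3*(-25)^2 - 4*(-25)^1 + 5 = (93750) + (1875) + (100) + (5) = 95730; answer 95730
Part II: U1 = 95730; c = 8253; 8253 = 3^2 * 7 * 131; sigma = (1 + 3 + 9) * (1 + 7) * (1 + 131) = 13 * 8 * 132 = 13728; answer 13728
Part III: U2 = 13728; r = -1; cross terms: (-1*-31 - 17*-1)=48, (17*-2 - -21*-31)=-685, (-21*-1 - -1*-2)=19; twice the area = |-618| = 618; area = 309; boundary points = 6 + 1 + 1 = 8; strictly interior points = area - boundary/2 + 1 = 306; answer 306

306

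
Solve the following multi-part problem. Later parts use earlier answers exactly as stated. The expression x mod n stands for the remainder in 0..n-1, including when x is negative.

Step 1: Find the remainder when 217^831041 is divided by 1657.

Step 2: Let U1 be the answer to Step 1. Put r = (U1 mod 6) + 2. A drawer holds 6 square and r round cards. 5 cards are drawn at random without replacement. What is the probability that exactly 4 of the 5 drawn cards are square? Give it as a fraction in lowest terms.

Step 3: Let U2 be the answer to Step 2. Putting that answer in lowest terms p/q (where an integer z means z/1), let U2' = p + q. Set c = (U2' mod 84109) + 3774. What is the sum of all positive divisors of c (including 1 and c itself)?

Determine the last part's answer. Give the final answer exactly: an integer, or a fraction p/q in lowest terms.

3794

Step 1: squarings mod 1657: 217^1=217, 217^2=693, 217^4=1376, 217^8=1082, 217^16=882, 217^32=791, 217^64=992, 217^128=1463, 217^256=1182, 217^512=273, 217^1024=1621, 217^2048=1296, 217^4096=1075, 217^8192=696, 217^16384=572, 217^32768=755, 217^65536=17, 217^131072=289, 217^262144=671, 217^524288=1194; 217^831041 = 217^1 * 217^64 * 217^512 * 217^1024 * 217^2048 * 217^8192 * 217^32768 * 217^262144 * 217^524288 = 1615 (mod 1657); answer 1615
Step 2: U1 = 1615; r = 3; total draws C(9,5) = 126; favorable C(6,4)*C(3,1) = 45; P = 5/14; answer 5/14
Step 3: U2 = 5/14; threaded value p + q = 19; c = 3793; 3793 is prime, so its only divisors are 1 and 3793; sigma = 1 + 3793 = 3794; answer 3794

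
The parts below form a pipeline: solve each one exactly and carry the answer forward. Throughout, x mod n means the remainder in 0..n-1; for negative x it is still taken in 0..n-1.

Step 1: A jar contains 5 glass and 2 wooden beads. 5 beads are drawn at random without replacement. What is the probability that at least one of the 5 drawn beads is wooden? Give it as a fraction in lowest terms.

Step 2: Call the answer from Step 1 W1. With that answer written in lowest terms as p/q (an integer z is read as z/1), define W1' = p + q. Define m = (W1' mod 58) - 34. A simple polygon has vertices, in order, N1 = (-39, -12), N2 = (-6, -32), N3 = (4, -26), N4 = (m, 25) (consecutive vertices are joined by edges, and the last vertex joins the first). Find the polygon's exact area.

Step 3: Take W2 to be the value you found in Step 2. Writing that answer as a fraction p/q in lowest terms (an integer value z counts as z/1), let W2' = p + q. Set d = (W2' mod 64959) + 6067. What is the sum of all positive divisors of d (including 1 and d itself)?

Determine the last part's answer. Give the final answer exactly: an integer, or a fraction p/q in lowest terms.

13800

Step 1: total draws C(7,5) = 21; complement C(5,5) = 1; favorable 21 - 1 = 20; P = 20/21; answer 20/21
Step 2: W1 = 20/21; threaded value p + q = 41; m = 7; cross terms: (-39*-32 - -6*-12)=1176, (-6*-26 - 4*-32)=284, (4*25 - 7*-26)=282, (7*-12 - -39*25)=891; twice the area = |2633| = 2633; area = 2633/2; answer 2633/2
Step 3: W2 = 2633/2; threaded value p + q = 2635; d = 8702; 8702 = 2 * 19 * 229; sigma = (1 + 2) * (1 + 19) * (1 + 229) = 3 * 20 * 230 = 13800; answer 13800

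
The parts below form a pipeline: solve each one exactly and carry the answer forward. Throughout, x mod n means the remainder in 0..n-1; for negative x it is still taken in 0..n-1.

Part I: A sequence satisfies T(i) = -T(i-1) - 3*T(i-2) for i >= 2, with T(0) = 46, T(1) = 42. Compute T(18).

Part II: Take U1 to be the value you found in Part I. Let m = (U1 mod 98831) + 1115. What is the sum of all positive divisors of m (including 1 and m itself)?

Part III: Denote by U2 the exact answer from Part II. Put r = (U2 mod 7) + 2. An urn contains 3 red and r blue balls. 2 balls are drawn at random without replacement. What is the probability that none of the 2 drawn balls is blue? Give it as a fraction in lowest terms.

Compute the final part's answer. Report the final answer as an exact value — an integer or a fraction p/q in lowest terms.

3/10

Part I: T(2) = -1*(42) - 3*(46) = -180; iterating: T(2)=-180, T(3)=54, T(4)=486, T(5)=-648, T(6)=-810, T(7)=2754, T(8)=-324, T(9)=-7938, T(10)=8910, T(11)=14904, T(12)=-41634, T(13)=-3078, T(14)=127980, T(15)=-118746, T(16)=-265194, T(17)=621432, T(18)=174150; answer 174150
Part II: U1 = 174150; m = 76434; 76434 = 2 * 3 * 12739; sigma = (1 + 2) * (1 + 3) * (1 + 12739) = 3 * 4 * 12740 = 152880; answer 152880
Part III: U2 = 152880; r = 2; total draws C(5,2) = 10; favorable C(3,2) = 3; P = 3/10; answer 3/10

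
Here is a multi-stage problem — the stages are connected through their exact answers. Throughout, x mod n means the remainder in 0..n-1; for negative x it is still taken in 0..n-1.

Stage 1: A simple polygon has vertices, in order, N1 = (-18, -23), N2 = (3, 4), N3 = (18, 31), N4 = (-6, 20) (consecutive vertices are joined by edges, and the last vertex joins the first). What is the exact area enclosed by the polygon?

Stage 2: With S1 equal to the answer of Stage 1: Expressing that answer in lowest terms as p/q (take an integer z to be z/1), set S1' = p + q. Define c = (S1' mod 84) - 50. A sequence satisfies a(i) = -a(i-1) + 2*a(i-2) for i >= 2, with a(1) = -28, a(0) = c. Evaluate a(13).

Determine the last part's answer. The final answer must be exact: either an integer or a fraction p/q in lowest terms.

-16408

Stage 1: cross terms: (-18*4 - 3*-23)=-3, (3*31 - 18*4)=21, (18*20 - -6*31)=546, (-6*-23 - -18*20)=498; twice the area = |1062| = 1062; area = 531; answer 531
Stage 2: S1 = 531; threaded value p + q = 532; c = -22; a(2) = -1*(-28) + 2*(-22) = -16; iterating: a(2)=-16, a(3)=-40, a(4)=8, a(5)=-88, a(6)=104, a(7)=-280, a(8)=488, a(9)=-1048, a(10)=2024, a(11)=-4120, a(12)=8168, a(13)=-16408; answer -16408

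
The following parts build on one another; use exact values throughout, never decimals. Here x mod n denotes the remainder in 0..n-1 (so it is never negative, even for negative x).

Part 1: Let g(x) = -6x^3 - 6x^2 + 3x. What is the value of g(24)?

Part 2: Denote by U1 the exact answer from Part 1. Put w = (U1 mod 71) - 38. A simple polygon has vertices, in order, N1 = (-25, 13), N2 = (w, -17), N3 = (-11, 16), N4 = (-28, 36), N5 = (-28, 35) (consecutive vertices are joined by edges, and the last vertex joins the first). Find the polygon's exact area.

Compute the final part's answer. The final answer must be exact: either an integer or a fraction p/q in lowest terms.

Part 1: -6*(24)^3 - 6*(24)^2 + 3*(24)^1 = (-82944) + (-3456) + (72) = -86328; answer -86328
Part 2: U1 = -86328; w = -30; cross terms: (-25*-17 - -30*13)=815, (-30*16 - -11*-17)=-667, (-11*36 - -28*16)=52, (-28*35 - -28*36)=28, (-28*13 - -25*35)=511; twice the area = |739| = 739; area = 739/2; answer 739/2

739/2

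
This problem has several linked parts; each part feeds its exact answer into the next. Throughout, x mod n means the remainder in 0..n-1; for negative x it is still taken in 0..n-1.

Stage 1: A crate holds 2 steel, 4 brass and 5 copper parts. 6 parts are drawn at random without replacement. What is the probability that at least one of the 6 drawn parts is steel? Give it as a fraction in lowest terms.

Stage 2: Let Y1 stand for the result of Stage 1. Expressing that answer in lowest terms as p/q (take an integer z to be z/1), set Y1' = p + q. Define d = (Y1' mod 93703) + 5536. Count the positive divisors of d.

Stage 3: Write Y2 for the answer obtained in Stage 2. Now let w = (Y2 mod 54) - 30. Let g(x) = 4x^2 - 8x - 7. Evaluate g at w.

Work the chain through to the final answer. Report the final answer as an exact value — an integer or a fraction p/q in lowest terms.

Stage 1: total draws C(11,6) = 462; complement C(9,6) = 84; favorable 462 - 84 = 378; P = 9/11; answer 9/11
Stage 2: Y1 = 9/11; threaded value p + q = 20; d = 5556; 5556 = 2^2 * 3 * 463; number of divisors = (2+1) * (1+1) * (1+1) = 12; answer 12
Stage 3: Y2 = 12; w = -18; 4*(-18)^2 - 8*(-18)^1 - 7 = (1296) + (144) + (-7) = 1433; answer 1433

1433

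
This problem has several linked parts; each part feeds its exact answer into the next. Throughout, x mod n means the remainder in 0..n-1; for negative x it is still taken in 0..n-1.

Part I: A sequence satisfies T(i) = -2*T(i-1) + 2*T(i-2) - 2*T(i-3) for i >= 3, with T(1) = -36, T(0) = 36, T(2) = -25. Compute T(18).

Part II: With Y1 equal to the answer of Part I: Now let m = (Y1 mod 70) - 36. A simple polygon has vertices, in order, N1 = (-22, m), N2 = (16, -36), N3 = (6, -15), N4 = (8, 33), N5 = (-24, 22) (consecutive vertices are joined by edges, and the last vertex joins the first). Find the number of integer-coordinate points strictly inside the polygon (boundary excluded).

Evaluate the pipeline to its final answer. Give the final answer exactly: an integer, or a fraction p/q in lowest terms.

1546

Part I: T(3) = -2*(-25) + 2*(-36) - 2*(36) = -94; iterating: T(3)=-94, T(4)=210, T(5)=-558, T(6)=1724, T(7)=-4984, T(8)=14532, T(9)=-42480, T(10)=123992, T(11)=-362008, T(12)=1056960, T(13)=-3085920, T(14)=9009776, T(15)=-26305312, T(16)=76802016, T(17)=-224234208, T(18)=654683072; answer 654683072
Part II: Y1 = 654683072; m = -14; cross terms: (-22*-36 - 16*-14)=1016, (16*-15 - 6*-36)=-24, (6*33 - 8*-15)=318, (8*22 - -24*33)=968, (-24*-14 - -22*22)=820; twice the area = |3098| = 3098; area = 1549; boundary points = 2 + 1 + 2 + 1 + 2 = 8; strictly interior points = area - boundary/2 + 1 = 1546; answer 1546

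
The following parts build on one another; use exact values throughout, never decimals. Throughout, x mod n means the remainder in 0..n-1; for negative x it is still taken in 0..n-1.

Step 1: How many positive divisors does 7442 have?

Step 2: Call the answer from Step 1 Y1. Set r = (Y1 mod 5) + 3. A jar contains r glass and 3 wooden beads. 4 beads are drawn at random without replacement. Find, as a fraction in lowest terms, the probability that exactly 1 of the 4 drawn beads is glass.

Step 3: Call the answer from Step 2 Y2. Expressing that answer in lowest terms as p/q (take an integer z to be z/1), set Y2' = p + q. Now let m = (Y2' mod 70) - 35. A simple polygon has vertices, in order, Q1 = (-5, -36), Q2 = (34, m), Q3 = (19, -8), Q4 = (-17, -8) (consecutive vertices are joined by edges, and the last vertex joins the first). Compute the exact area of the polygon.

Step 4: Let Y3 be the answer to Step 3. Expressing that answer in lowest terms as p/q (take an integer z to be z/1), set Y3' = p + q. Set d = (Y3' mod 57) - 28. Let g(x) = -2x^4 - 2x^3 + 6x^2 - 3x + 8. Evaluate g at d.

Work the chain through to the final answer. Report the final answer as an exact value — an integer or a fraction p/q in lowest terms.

Step 1: 7442 = 2 * 61^2; number of divisors = (1+1) * (2+1) = 6; answer 6
Step 2: Y1 = 6; r = 4; total draws C(7,4) = 35; favorable C(4,1)*C(3,3) = 4; P = 4/35; answer 4/35
Step 3: Y2 = 4/35; threaded value p + q = 39; m = 4; cross terms: (-5*4 - 34*-36)=1204, (34*-8 - 19*4)=-348, (19*-8 - -17*-8)=-288, (-17*-36 - -5*-8)=572; twice the area = |1140| = 1140; area = 570; answer 570
Step 4: Y3 = 570; threaded value p + q = 571; d = -27; -2*(-27)^4 - 2*(-27)^3 + 6*(-27)^2 - 3*(-27)^1 + 8 = (-1062882) + (39366) + (4374) + (81) + (8) = -1019053; answer -1019053

-1019053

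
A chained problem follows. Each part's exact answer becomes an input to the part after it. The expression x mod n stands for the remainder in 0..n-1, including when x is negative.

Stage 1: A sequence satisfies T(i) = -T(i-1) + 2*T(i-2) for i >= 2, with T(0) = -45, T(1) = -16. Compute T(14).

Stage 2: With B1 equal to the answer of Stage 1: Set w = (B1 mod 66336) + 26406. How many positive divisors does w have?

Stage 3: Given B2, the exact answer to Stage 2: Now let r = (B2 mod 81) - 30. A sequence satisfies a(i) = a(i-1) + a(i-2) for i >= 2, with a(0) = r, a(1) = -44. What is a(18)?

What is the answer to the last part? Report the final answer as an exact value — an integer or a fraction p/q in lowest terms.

-110502

Stage 1: T(2) = -1*(-16) + 2*(-45) = -74; iterating: T(2)=-74, T(3)=42, T(4)=-190, T(5)=274, T(6)=-654, T(7)=1202, T(8)=-2510, T(9)=4914, T(10)=-9934, T(11)=19762, T(12)=-39630, T(13)=79154, T(14)=-158414; answer -158414
Stage 2: B1 = -158414; w = 67000; 67000 = 2^3 * 5^3 * 67; number of divisors = (3+1) * (3+1) * (1+1) = 32; answer 32
Stage 3: B2 = 32; r = 2; a(2) = 1*(-44) + 1*(2) = -42; iterating: a(2)=-42, a(3)=-86, a(4)=-128, a(5)=-214, a(6)=-342, a(7)=-556, a(8)=-898, a(9)=-1454, a(10)=-2352, a(11)=-3806, a(12)=-6158, a(13)=-9964, a(14)=-16122, a(15)=-26086, a(16)=-42208, a(17)=-68294, a(18)=-110502; answer -110502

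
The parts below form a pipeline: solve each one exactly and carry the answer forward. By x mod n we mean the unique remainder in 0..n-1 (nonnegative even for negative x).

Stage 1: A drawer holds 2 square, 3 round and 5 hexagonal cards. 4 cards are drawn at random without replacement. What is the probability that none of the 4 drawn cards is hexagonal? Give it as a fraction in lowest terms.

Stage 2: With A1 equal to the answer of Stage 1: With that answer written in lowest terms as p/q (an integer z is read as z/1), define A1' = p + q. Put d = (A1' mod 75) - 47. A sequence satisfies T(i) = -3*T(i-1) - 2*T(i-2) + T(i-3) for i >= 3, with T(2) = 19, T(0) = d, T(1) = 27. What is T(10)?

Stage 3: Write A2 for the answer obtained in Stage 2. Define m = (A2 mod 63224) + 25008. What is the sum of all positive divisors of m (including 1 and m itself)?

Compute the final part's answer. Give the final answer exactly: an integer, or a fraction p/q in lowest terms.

Stage 1: total draws C(10,4) = 210; favorable C(5,4) = 5; P = 1/42; answer 1/42
Stage 2: A1 = 1/42; threaded value p + q = 43; d = -4; T(3) = -3*(19) - 2*(27) + 1*(-4) = -115; iterating: T(3)=-115, T(4)=334, T(5)=-753, T(6)=1476, T(7)=-2588, T(8)=4059, T(9)=-5525, T(10)=5869; answer 5869
Stage 3: A2 = 5869; m = 30877; 30877 = 7 * 11 * 401; sigma = (1 + 7) * (1 + 11) * (1 + 401) = 8 * 12 * 402 = 38592; answer 38592

38592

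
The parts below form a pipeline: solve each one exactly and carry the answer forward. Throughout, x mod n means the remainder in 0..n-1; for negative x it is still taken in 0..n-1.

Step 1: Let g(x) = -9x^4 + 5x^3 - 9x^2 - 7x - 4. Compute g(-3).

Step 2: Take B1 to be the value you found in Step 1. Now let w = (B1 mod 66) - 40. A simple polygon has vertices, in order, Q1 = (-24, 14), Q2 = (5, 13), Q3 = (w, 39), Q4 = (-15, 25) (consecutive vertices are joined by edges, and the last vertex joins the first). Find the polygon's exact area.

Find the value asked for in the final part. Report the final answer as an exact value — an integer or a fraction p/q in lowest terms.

526

Step 1: -9*(-3)^4 + 5*(-3)^3 - 9*(-3)^2 - 7*(-3)^1 - 4 = (-729) + (-135) + (-81) + (21) + (-4) = -928; answer -928
Step 2: B1 = -928; w = 22; cross terms: (-24*13 - 5*14)=-382, (5*39 - 22*13)=-91, (22*25 - -15*39)=1135, (-15*14 - -24*25)=390; twice the area = |1052| = 1052; area = 526; answer 526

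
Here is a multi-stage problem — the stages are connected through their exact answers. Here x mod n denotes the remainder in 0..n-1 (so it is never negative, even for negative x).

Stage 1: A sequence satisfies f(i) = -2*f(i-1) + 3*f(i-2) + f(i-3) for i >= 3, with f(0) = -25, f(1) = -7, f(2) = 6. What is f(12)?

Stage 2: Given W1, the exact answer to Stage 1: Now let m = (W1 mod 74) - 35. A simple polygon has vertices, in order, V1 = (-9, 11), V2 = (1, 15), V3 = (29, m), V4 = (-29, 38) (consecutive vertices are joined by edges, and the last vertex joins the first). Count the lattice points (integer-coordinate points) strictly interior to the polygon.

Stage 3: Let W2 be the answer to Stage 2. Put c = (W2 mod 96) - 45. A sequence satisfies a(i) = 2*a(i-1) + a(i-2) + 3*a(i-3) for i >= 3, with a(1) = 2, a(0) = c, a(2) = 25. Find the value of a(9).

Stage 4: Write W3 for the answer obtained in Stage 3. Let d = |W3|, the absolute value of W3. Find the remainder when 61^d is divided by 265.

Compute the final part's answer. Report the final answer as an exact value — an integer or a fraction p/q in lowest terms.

Stage 1: f(3) = -2*(6) + 3*(-7) + 1*(-25) = -58; iterating: f(3)=-58, f(4)=127, f(5)=-422, f(6)=1167, f(7)=-3473, f(8)=10025, f(9)=-29302, f(10)=85206, f(11)=-248293, f(12)=722902; answer 722902
Stage 2: W1 = 722902; m = 35; cross terms: (-9*15 - 1*11)=-146, (1*35 - 29*15)=-400, (29*38 - -29*35)=2117, (-29*11 - -9*38)=23; twice the area = |1594| = 1594; area = 797; boundary points = 2 + 4 + 1 + 1 = 8; strictly interior points = area - boundary/2 + 1 = 794; answer 794
Stage 3: W2 = 794; c = -19; a(3) = 2*(25) + 1*(2) + 3*(-19) = -5; iterating: a(3)=-5, a(4)=21, a(5)=112, a(6)=230, a(7)=635, a(8)=1836, a(9)=4997; answer 4997
Stage 4: W3 = 4997; d = 4997; squarings mod 265: 61^1=61, 61^2=11, 61^4=121, 61^8=66, 61^16=116, 61^32=206, 61^64=36, 61^128=236, 61^256=46, 61^512=261, 61^1024=16, 61^2048=256, 61^4096=81; 61^4997 = 61^1 * 61^4 * 61^128 * 61^256 * 61^512 * 61^4096 = 226 (mod 265); answer 226

226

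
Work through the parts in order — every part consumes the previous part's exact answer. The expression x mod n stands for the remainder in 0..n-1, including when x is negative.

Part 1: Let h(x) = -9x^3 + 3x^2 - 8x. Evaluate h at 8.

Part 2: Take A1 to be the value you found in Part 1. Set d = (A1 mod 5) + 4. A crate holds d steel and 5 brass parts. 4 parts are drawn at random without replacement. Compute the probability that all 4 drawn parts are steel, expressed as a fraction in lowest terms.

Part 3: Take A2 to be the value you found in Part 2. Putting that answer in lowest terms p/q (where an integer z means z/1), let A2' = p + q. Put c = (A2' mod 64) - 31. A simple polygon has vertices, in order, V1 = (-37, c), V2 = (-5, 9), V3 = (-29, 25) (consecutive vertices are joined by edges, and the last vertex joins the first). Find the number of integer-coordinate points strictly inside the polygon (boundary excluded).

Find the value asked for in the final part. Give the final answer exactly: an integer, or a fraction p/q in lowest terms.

16

Part 1: -9*(8)^3 + 3*(8)^2 - 8*(8)^1 = (-4608) + (192) + (-64) = -4480; answer -4480
Part 2: A1 = -4480; d = 4; total draws C(9,4) = 126; favorable C(4,4) = 1; P = 1/126; answer 1/126
Part 3: A2 = 1/126; threaded value p + q = 127; c = 32; cross terms: (-37*9 - -5*32)=-173, (-5*25 - -29*9)=136, (-29*32 - -37*25)=-3; twice the area = |-40| = 40; area = 20; boundary points = 1 + 8 + 1 = 10; strictly interior points = area - boundary/2 + 1 = 16; answer 16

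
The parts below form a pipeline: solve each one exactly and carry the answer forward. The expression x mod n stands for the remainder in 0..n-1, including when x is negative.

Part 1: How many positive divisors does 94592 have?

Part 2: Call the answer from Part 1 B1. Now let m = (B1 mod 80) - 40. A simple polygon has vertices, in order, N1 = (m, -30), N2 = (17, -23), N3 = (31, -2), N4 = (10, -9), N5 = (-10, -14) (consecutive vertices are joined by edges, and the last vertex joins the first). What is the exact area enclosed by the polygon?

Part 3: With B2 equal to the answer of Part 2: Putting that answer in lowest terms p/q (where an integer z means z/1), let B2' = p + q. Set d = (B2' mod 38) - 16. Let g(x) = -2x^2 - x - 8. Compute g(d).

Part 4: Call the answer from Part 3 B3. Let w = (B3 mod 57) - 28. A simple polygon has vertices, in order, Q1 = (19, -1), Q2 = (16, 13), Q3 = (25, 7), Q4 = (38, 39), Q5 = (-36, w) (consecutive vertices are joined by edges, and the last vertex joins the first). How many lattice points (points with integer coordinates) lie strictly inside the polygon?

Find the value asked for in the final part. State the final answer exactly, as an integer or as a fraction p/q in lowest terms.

954

Part 1: 94592 = 2^7 * 739; number of divisors = (7+1) * (1+1) = 16; answer 16
Part 2: B1 = 16; m = -24; cross terms: (-24*-23 - 17*-30)=1062, (17*-2 - 31*-23)=679, (31*-9 - 10*-2)=-259, (10*-14 - -10*-9)=-230, (-10*-30 - -24*-14)=-36; twice the area = |1216| = 1216; area = 608; answer 608
Part 3: B2 = 608; threaded value p + q = 609; d = -15; -2*(-15)^2 - 1*(-15)^1 - 8 = (-450) + (15) + (-8) = -443; answer -443
Part 4: B3 = -443; w = -15; cross terms: (19*13 - 16*-1)=263, (16*7 - 25*13)=-213, (25*39 - 38*7)=709, (38*-15 - -36*39)=834, (-36*-1 - 19*-15)=321; twice the area = |1914| = 1914; area = 957; boundary points = 1 + 3 + 1 + 2 + 1 = 8; strictly interior points = area - boundary/2 + 1 = 954; answer 954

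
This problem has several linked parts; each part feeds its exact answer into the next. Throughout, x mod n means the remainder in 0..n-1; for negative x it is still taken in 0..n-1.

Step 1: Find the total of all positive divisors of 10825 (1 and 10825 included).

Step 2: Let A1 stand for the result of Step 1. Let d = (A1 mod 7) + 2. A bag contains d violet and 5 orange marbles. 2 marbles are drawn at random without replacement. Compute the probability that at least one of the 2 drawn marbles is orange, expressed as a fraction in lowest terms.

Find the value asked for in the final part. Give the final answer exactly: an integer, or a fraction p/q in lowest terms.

20/21

Step 1: 10825 = 5^2 * 433; sigma = (1 + 5 + 25) * (1 + 433) = 31 * 434 = 13454; answer 13454
Step 2: A1 = 13454; d = 2; total draws C(7,2) = 21; complement C(2,2) = 1; favorable 21 - 1 = 20; P = 20/21; answer 20/21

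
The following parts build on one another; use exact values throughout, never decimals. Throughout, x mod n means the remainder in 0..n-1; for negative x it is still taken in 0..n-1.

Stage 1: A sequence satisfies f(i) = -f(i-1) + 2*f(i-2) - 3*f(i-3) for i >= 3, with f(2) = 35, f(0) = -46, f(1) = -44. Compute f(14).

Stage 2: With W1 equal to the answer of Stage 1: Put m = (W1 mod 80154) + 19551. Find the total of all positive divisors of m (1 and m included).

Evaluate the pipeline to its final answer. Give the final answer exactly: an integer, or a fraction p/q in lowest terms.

52140

Stage 1: f(3) = -1*(35) + 2*(-44) - 3*(-46) = 15; iterating: f(3)=15, f(4)=187, f(5)=-262, f(6)=591, f(7)=-1676, f(8)=3644, f(9)=-8769, f(10)=21085, f(11)=-49555, f(12)=118032, f(13)=-280397, f(14)=665126; answer 665126
Stage 2: W1 = 665126; m = 43445; 43445 = 5 * 8689; sigma = (1 + 5) * (1 + 8689) = 6 * 8690 = 52140; answer 52140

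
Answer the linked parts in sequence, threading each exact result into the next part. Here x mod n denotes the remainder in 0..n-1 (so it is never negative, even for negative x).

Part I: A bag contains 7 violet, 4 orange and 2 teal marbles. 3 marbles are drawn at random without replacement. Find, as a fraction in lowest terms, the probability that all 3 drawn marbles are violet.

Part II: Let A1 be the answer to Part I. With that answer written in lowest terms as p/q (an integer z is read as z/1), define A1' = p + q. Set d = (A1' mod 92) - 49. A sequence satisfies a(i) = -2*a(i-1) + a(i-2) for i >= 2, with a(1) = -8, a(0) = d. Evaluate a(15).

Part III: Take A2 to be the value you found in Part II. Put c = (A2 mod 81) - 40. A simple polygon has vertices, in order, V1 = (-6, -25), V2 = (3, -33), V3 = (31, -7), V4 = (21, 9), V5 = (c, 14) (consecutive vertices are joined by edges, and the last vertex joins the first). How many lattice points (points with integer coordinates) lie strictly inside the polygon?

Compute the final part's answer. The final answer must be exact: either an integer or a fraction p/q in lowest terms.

Part I: total draws C(13,3) = 286; favorable C(7,3) = 35; P = 35/286; answer 35/286
Part II: A1 = 35/286; threaded value p + q = 321; d = -4; a(2) = -2*(-8) + 1*(-4) = 12; iterating: a(2)=12, a(3)=-32, a(4)=76, a(5)=-184, a(6)=444, a(7)=-1072, a(8)=2588, a(9)=-6248, a(10)=15084, a(11)=-36416, a(12)=87916, a(13)=-212248, a(14)=512412, a(15)=-1237072; answer -1237072
Part III: A2 = -1237072; c = 1; cross terms: (-6*-33 - 3*-25)=273, (3*-7 - 31*-33)=1002, (31*9 - 21*-7)=426, (21*14 - 1*9)=285, (1*-25 - -6*14)=59; twice the area = |2045| = 2045; area = 2045/2; boundary points = 1 + 2 + 2 + 5 + 1 = 11; strictly interior points = area - boundary/2 + 1 = 1018; answer 1018

1018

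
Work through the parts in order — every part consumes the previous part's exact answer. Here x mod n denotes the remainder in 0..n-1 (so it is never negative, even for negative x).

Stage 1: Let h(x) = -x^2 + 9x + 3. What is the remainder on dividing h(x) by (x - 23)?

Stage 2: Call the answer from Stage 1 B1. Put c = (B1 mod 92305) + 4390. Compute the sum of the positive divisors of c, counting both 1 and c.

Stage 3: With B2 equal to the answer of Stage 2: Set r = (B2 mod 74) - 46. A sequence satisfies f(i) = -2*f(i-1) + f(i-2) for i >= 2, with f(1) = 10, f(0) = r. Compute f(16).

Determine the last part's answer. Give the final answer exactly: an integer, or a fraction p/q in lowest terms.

-7438670

Stage 1: remainder = value at the root: -1*(23)^2 + 9*(23)^1 + 3 = (-529) + (207) + (3) = -319; answer -319
Stage 2: B1 = -319; c = 96376; 96376 = 2^3 * 7 * 1721; sigma = (1 + 2 + 4 + 8) * (1 + 7) * (1 + 1721) = 15 * 8 * 1722 = 206640; answer 206640
Stage 3: B2 = 206640; r = -14; f(2) = -2*(10) + 1*(-14) = -34; iterating: f(2)=-34, f(3)=78, f(4)=-190, f(5)=458, f(6)=-1106, f(7)=2670, f(8)=-6446, f(9)=15562, f(10)=-37570, f(11)=90702, f(12)=-218974, f(13)=528650, f(14)=-1276274, f(15)=3081198, f(16)=-7438670; answer -7438670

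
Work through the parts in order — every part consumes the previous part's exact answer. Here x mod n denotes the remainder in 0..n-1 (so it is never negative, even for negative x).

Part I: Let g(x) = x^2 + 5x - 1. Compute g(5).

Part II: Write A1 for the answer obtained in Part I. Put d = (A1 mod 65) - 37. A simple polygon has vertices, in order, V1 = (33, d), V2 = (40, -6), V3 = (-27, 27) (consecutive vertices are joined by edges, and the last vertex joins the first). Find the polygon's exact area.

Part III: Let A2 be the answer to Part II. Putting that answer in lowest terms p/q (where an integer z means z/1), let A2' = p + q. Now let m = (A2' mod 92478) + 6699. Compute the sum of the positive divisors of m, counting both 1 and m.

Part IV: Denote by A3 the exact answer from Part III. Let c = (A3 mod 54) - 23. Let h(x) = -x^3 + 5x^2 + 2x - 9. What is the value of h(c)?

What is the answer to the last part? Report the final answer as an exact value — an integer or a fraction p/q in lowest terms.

Part I: 1*(5)^2 + 5*(5)^1 - 1 = (25) + (25) + (-1) = 49; answer 49
Part II: A1 = 49; d = 12; cross terms: (33*-6 - 40*12)=-678, (40*27 - -27*-6)=918, (-27*12 - 33*27)=-1215; twice the area = |-975| = 975; area = 975/2; answer 975/2
Part III: A2 = 975/2; threaded value p + q = 977; m = 7676; 7676 = 2^2 * 19 * 101; sigma = (1 + 2 + 4) * (1 + 19) * (1 + 101) = 7 * 20 * 102 = 14280; answer 14280
Part IV: A3 = 14280; c = 1; -1*(1)^3 + 5*(1)^2 + 2*(1)^1 - 9 = (-1) + (5) + (2) + (-9) = -3; answer -3

-3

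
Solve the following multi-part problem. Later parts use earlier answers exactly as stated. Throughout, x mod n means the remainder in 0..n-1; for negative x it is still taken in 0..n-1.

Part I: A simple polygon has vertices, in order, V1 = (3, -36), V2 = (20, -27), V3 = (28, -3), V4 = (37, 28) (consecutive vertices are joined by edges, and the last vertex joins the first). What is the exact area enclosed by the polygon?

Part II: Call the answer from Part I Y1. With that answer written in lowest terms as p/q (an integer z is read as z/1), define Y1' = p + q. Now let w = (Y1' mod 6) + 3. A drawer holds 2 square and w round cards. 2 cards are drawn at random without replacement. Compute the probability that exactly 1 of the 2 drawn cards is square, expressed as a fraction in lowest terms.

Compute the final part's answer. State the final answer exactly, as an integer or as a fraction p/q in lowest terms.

3/5

Part I: cross terms: (3*-27 - 20*-36)=639, (20*-3 - 28*-27)=696, (28*28 - 37*-3)=895, (37*-36 - 3*28)=-1416; twice the area = |814| = 814; area = 407; answer 407
Part II: Y1 = 407; threaded value p + q = 408; w = 3; total draws C(5,2) = 10; favorable C(2,1)*C(3,1) = 6; P = 3/5; answer 3/5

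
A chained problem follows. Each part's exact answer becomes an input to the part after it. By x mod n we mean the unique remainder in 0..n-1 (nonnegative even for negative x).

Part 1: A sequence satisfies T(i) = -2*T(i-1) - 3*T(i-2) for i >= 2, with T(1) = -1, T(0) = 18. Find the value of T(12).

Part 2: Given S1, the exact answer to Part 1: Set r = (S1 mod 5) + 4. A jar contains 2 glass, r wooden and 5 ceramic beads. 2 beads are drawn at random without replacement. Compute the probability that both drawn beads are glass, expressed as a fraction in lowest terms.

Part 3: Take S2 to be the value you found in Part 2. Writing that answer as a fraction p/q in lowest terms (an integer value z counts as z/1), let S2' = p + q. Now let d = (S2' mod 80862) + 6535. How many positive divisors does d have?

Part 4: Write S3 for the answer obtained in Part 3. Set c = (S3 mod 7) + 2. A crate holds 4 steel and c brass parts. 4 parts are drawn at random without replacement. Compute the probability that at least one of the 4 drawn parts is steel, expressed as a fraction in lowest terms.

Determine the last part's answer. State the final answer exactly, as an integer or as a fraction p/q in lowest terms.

13/14

Part 1: T(2) = -2*(-1) - 3*(18) = -52; iterating: T(2)=-52, T(3)=107, T(4)=-58, T(5)=-205, T(6)=584, T(7)=-553, T(8)=-646, T(9)=2951, T(10)=-3964, T(11)=-925, T(12)=13742; answer 13742
Part 2: S1 = 13742; r = 6; total draws C(13,2) = 78; favorable C(2,2) = 1; P = 1/78; answer 1/78
Part 3: S2 = 1/78; threaded value p + q = 79; d = 6614; 6614 = 2 * 3307; number of divisors = (1+1) * (1+1) = 4; answer 4
Part 4: S3 = 4; c = 6; total draws C(10,4) = 210; complement C(6,4) = 15; favorable 210 - 15 = 195; P = 13/14; answer 13/14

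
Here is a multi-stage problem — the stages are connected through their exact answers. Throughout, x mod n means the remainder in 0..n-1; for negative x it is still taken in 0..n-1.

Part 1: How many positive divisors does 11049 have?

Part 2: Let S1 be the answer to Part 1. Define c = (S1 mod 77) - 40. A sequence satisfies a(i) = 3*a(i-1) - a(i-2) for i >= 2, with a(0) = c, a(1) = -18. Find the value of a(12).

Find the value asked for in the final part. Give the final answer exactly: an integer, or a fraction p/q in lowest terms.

Part 1: 11049 = 3 * 29 * 127; number of divisors = (1+1) * (1+1) * (1+1) = 8; answer 8
Part 2: S1 = 8; c = -32; a(2) = 3*(-18) - 1*(-32) = -22; iterating: a(2)=-22, a(3)=-48, a(4)=-122, a(5)=-318, a(6)=-832, a(7)=-2178, a(8)=-5702, a(9)=-14928, a(10)=-39082, a(11)=-102318, a(12)=-267872; answer -267872

-267872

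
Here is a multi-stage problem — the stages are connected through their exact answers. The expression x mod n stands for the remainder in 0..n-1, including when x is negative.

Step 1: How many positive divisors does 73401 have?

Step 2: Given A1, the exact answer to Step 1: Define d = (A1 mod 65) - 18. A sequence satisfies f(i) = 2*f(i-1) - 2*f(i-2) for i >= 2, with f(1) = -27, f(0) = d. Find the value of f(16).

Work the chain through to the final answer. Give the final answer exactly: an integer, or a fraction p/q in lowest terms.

Step 1: 73401 = 3 * 43 * 569; number of divisors = (1+1) * (1+1) * (1+1) = 8; answer 8
Step 2: A1 = 8; d = -10; f(2) = 2*(-27) - 2*(-10) = -34; iterating: f(2)=-34, f(3)=-14, f(4)=40, f(5)=108, f(6)=136, f(7)=56, f(8)=-160, f(9)=-432, f(10)=-544, f(11)=-224, f(12)=640, f(13)=1728, f(14)=2176, f(15)=896, f(16)=-2560; answer -2560

-2560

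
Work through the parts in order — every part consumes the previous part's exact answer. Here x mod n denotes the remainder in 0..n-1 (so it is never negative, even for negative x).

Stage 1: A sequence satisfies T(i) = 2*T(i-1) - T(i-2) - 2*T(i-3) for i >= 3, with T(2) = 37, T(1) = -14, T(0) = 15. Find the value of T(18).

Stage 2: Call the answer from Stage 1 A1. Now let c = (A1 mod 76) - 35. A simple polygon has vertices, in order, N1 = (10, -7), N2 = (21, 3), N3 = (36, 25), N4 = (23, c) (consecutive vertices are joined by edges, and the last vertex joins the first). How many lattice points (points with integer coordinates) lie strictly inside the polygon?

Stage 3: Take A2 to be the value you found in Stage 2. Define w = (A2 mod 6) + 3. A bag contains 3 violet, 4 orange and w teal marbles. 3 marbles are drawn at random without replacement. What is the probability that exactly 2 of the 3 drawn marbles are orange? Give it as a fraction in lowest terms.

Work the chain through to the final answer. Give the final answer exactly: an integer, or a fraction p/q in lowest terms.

3/10

Stage 1: T(3) = 2*(37) - 1*(-14) - 2*(15) = 58; iterating: T(3)=58, T(4)=107, T(5)=82, T(6)=-59, T(7)=-414, T(8)=-933, T(9)=-1334, T(10)=-907, T(11)=1386, T(12)=6347, T(13)=13122, T(14)=17125, T(15)=8434, T(16)=-26501, T(17)=-95686, T(18)=-181739; answer -181739
Stage 2: A1 = -181739; c = 18; cross terms: (10*3 - 21*-7)=177, (21*25 - 36*3)=417, (36*18 - 23*25)=73, (23*-7 - 10*18)=-341; twice the area = |326| = 326; area = 163; boundary points = 1 + 1 + 1 + 1 = 4; strictly interior points = area - boundary/2 + 1 = 162; answer 162
Stage 3: A2 = 162; w = 3; total draws C(10,3) = 120; favorable C(4,2)*C(6,1) = 36; P = 3/10; answer 3/10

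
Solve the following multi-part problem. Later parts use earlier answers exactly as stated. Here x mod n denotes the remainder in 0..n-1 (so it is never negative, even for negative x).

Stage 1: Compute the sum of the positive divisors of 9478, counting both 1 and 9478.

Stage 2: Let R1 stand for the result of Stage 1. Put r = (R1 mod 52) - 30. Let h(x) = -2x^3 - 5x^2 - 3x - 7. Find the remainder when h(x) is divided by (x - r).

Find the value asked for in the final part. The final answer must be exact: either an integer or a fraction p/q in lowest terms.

Stage 1: 9478 = 2 * 7 * 677; sigma = (1 + 2) * (1 + 7) * (1 + 677) = 3 * 8 * 678 = 16272; answer 16272
Stage 2: R1 = 16272; r = 18; remainder = value at the root: -2*(18)^3 - 5*(18)^2 - 3*(18)^1 - 7 = (-11664) + (-1620) + (-54) + (-7) = -13345; answer -13345

-13345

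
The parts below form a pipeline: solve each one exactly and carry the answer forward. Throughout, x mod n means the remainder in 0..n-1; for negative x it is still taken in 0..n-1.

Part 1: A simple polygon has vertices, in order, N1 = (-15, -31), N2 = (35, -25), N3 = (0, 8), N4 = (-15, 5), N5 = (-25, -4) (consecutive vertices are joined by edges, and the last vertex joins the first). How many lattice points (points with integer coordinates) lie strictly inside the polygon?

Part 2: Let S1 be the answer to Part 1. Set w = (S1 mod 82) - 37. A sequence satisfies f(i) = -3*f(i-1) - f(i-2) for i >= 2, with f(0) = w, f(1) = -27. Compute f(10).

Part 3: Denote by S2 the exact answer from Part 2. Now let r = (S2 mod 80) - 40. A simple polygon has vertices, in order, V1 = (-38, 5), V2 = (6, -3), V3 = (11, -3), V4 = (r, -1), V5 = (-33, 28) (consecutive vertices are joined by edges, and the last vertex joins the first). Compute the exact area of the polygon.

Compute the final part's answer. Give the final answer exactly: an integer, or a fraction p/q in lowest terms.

Part 1: cross terms: (-15*-25 - 35*-31)=1460, (35*8 - 0*-25)=280, (0*5 - -15*8)=120, (-15*-4 - -25*5)=185, (-25*-31 - -15*-4)=715; twice the area = |2760| = 2760; area = 1380; boundary points = 2 + 1 + 3 + 1 + 1 = 8; strictly interior points = area - boundary/2 + 1 = 1377; answer 1377
Part 2: S1 = 1377; w = 28; f(2) = -3*(-27) - 1*(28) = 53; iterating: f(2)=53, f(3)=-132, f(4)=343, f(5)=-897, f(6)=2348, f(7)=-6147, f(8)=16093, f(9)=-42132, f(10)=110303; answer 110303
Part 3: S2 = 110303; r = 23; cross terms: (-38*-3 - 6*5)=84, (6*-3 - 11*-3)=15, (11*-1 - 23*-3)=58, (23*28 - -33*-1)=611, (-33*5 - -38*28)=899; twice the area = |1667| = 1667; area = 1667/2; answer 1667/2

1667/2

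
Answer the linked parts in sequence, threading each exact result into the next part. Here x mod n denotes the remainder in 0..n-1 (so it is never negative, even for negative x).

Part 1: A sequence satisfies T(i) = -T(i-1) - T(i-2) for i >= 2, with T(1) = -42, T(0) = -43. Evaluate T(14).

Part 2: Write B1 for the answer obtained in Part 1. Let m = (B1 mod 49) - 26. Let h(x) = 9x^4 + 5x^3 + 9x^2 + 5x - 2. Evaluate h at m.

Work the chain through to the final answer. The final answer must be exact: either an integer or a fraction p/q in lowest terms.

95948

Part 1: T(2) = -1*(-42) - 1*(-43) = 85; iterating: T(2)=85, T(3)=-43, T(4)=-42, T(5)=85, T(6)=-43, T(7)=-42, T(8)=85, T(9)=-43, T(10)=-42, T(11)=85, T(12)=-43, T(13)=-42, T(14)=85; answer 85
Part 2: B1 = 85; m = 10; 9*(10)^4 + 5*(10)^3 + 9*(10)^2 + 5*(10)^1 - 2 = (90000) + (5000) + (900) + (50) + (-2) = 95948; answer 95948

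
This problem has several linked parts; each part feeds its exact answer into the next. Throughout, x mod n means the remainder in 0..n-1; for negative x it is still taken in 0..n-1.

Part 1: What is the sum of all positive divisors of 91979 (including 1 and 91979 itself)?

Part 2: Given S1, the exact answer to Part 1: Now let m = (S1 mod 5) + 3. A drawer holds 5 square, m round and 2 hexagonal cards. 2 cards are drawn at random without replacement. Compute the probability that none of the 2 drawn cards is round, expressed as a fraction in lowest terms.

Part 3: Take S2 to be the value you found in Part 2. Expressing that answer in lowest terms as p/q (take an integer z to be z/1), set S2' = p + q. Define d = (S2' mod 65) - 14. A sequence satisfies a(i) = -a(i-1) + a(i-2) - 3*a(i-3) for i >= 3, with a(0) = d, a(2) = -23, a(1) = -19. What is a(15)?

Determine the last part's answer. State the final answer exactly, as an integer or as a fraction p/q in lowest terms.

Part 1: 91979 = 19 * 47 * 103; sigma = (1 + 19) * (1 + 47) * (1 + 103) = 20 * 48 * 104 = 99840; answer 99840
Part 2: S1 = 99840; m = 3; total draws C(10,2) = 45; favorable C(7,2) = 21; P = 7/15; answer 7/15
Part 3: S2 = 7/15; threaded value p + q = 22; d = 8; a(3) = -1*(-23) + 1*(-19) - 3*(8) = -20; iterating: a(3)=-20, a(4)=54, a(5)=-5, a(6)=119, a(7)=-286, a(8)=420, a(9)=-1063, a(10)=2341, a(11)=-4664, a(12)=10194, a(13)=-21881, a(14)=46067, a(15)=-98530; answer -98530

-98530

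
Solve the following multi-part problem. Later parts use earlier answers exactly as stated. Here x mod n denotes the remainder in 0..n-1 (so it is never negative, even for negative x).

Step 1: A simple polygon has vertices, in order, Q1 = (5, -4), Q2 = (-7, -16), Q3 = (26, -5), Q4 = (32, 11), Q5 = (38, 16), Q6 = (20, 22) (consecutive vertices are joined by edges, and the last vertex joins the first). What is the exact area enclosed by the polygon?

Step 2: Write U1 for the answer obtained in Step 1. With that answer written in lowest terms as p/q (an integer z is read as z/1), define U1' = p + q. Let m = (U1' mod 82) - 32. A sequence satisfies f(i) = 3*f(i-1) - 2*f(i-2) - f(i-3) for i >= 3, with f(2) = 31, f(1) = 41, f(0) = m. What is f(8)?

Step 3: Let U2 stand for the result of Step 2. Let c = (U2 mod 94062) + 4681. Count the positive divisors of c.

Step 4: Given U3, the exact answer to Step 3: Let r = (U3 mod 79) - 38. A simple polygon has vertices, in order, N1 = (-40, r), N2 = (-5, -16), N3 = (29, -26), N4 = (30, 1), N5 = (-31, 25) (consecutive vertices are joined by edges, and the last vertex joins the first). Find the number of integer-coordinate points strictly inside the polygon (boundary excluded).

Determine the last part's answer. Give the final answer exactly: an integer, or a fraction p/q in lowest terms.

Step 1: cross terms: (5*-16 - -7*-4)=-108, (-7*-5 - 26*-16)=451, (26*11 - 32*-5)=446, (32*16 - 38*11)=94, (38*22 - 20*16)=516, (20*-4 - 5*22)=-190; twice the area = |1209| = 1209; area = 1209/2; answer 1209/2
Step 2: U1 = 1209/2; threaded value p + q = 1211; m = 31; f(3) = 3*(31) - 2*(41) - 1*(31) = -20; iterating: f(3)=-20, f(4)=-163, f(5)=-480, f(6)=-1094, f(7)=-2159, f(8)=-3809; answer -3809
Step 3: U2 = -3809; c = 94934; 94934 = 2 * 7 * 6781; number of divisors = (1+1) * (1+1) * (1+1) = 8; answer 8
Step 4: U3 = 8; r = -30; cross terms: (-40*-16 - -5*-30)=490, (-5*-26 - 29*-16)=594, (29*1 - 30*-26)=809, (30*25 - -31*1)=781, (-31*-30 - -40*25)=1930; twice the area = |4604| = 4604; area = 2302; boundary points = 7 + 2 + 1 + 1 + 1 = 12; strictly interior points = area - boundary/2 + 1 = 2297; answer 2297

2297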